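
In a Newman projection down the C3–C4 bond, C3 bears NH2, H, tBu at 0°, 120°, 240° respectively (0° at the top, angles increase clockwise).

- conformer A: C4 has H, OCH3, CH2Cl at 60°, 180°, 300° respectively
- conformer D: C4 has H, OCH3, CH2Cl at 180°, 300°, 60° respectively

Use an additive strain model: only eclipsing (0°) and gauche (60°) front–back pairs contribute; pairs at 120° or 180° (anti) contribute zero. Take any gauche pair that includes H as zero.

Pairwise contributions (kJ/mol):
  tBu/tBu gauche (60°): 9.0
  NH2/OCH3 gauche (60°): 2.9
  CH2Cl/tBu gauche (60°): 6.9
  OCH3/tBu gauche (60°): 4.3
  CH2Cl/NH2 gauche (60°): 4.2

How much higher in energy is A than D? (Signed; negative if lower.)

+4.0 kJ/mol

A (staggered): NH2(0°)/CH2Cl(300°) gauche 4.2; tBu(240°)/OCH3(180°) gauche 4.3; tBu(240°)/CH2Cl(300°) gauche 6.9 → 15.4 kJ/mol.
D (staggered): NH2(0°)/OCH3(300°) gauche 2.9; NH2(0°)/CH2Cl(60°) gauche 4.2; tBu(240°)/OCH3(300°) gauche 4.3 → 11.4 kJ/mol.
E(A) − E(D) = 15.4 − 11.4 = +4.0 kJ/mol.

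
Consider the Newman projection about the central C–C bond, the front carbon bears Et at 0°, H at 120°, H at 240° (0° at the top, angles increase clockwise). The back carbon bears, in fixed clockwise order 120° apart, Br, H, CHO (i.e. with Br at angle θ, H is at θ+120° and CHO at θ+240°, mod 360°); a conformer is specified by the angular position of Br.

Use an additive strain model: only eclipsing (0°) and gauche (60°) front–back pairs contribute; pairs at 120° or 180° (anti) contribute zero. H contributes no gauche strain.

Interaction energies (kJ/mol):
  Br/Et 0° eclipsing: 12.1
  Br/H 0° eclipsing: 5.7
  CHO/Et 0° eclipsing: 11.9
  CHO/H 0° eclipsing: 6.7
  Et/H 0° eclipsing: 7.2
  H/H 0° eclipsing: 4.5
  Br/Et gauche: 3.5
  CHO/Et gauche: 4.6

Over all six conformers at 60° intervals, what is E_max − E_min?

Br at 0° (eclipsed): Et(0°)/Br(0°) eclipsed 12.1; H(120°)/H(120°) eclipsed 4.5; H(240°)/CHO(240°) eclipsed 6.7 → 23.3 kJ/mol.
Br at 60° (staggered): Et(0°)/Br(60°) gauche 3.5; Et(0°)/CHO(300°) gauche 4.6 → 8.1 kJ/mol.
Br at 120° (eclipsed): Et(0°)/CHO(0°) eclipsed 11.9; H(120°)/Br(120°) eclipsed 5.7; H(240°)/H(240°) eclipsed 4.5 → 22.1 kJ/mol.
Br at 180° (staggered): Et(0°)/CHO(60°) gauche 4.6 → 4.6 kJ/mol.
Br at 240° (eclipsed): Et(0°)/H(0°) eclipsed 7.2; H(120°)/CHO(120°) eclipsed 6.7; H(240°)/Br(240°) eclipsed 5.7 → 19.6 kJ/mol.
Br at 300° (staggered): Et(0°)/Br(300°) gauche 3.5 → 3.5 kJ/mol.
Max at 0° (23.3 kJ/mol), min at 300° (3.5 kJ/mol); barrier = 19.8 kJ/mol.

19.8 kJ/mol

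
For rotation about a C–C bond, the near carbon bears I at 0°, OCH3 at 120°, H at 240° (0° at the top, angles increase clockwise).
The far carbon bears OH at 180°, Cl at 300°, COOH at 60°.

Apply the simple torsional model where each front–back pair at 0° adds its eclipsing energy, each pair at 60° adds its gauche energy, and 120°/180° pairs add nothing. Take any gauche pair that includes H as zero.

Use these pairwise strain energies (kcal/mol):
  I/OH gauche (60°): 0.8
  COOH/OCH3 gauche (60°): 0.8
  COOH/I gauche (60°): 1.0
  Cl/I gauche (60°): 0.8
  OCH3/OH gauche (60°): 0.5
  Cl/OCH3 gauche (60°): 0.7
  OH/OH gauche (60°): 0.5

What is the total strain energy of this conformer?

This conformer (staggered): I(0°)/Cl(300°) gauche 0.8; I(0°)/COOH(60°) gauche 1.0; OCH3(120°)/OH(180°) gauche 0.5; OCH3(120°)/COOH(60°) gauche 0.8 → 3.1 kcal/mol.

3.1 kcal/mol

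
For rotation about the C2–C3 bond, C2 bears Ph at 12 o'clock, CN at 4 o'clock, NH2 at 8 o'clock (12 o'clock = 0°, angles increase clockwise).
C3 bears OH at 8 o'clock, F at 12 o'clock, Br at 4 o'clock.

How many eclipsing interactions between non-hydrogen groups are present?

Non-H eclipsing pairs: Ph(0°)/F(0°); CN(120°)/Br(120°); NH2(240°)/OH(240°) — 3 interactions.

3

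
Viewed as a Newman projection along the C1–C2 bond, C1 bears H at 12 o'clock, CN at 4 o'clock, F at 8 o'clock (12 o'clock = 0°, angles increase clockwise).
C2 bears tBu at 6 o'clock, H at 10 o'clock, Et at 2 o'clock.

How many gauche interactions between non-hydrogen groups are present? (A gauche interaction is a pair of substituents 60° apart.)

3

Non-H gauche pairs: CN(120°)/tBu(180°); CN(120°)/Et(60°); F(240°)/tBu(180°) — 3 interactions.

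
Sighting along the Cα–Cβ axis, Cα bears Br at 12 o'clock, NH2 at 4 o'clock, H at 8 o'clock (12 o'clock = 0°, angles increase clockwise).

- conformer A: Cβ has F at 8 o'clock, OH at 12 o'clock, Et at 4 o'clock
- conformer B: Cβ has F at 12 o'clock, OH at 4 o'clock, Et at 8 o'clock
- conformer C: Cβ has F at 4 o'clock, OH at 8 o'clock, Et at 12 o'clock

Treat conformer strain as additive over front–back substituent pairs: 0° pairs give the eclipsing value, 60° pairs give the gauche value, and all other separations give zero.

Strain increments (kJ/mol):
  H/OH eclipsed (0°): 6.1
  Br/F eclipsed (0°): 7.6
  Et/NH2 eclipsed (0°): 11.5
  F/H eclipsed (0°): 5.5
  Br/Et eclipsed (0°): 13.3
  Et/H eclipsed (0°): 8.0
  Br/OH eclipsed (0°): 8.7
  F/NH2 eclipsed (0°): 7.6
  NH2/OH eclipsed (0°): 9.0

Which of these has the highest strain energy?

A (eclipsed): Br(0°)/OH(0°) eclipsed 8.7; NH2(120°)/Et(120°) eclipsed 11.5; H(240°)/F(240°) eclipsed 5.5 → 25.7 kJ/mol.
B (eclipsed): Br(0°)/F(0°) eclipsed 7.6; NH2(120°)/OH(120°) eclipsed 9.0; H(240°)/Et(240°) eclipsed 8.0 → 24.6 kJ/mol.
C (eclipsed): Br(0°)/Et(0°) eclipsed 13.3; NH2(120°)/F(120°) eclipsed 7.6; H(240°)/OH(240°) eclipsed 6.1 → 27.0 kJ/mol.
C has the highest total (27.0 kJ/mol).

C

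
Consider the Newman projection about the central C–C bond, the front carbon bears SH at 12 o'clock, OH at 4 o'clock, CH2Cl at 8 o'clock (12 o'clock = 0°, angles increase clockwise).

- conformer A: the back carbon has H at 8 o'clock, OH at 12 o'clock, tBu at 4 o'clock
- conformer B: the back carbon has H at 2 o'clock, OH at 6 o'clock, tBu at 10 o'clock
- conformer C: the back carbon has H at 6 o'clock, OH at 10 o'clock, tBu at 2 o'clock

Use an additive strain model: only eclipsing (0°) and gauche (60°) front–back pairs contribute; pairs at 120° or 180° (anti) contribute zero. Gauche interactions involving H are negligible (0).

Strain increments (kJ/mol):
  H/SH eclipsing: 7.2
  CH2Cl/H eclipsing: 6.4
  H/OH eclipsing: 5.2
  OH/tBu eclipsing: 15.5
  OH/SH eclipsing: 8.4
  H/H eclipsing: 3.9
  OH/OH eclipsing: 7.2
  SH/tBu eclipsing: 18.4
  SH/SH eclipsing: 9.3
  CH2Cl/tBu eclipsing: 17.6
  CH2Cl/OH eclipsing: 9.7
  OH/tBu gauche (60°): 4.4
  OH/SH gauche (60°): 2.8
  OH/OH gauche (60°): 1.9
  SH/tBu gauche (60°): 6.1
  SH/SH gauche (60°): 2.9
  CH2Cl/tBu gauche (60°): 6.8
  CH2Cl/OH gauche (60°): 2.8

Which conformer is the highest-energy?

A

A (eclipsed): SH–OH eclipsed, OH–tBu eclipsed, CH2Cl–H eclipsed; 8.4 + 15.5 + 6.4 = 30.3 kJ/mol.
B (staggered): SH–tBu gauche, OH–OH gauche, CH2Cl–OH gauche, CH2Cl–tBu gauche; 6.1 + 1.9 + 2.8 + 6.8 = 17.6 kJ/mol.
C (staggered): SH–OH gauche, SH–tBu gauche, OH–tBu gauche, CH2Cl–OH gauche; 2.8 + 6.1 + 4.4 + 2.8 = 16.1 kJ/mol.
A has the highest total (30.3 kJ/mol).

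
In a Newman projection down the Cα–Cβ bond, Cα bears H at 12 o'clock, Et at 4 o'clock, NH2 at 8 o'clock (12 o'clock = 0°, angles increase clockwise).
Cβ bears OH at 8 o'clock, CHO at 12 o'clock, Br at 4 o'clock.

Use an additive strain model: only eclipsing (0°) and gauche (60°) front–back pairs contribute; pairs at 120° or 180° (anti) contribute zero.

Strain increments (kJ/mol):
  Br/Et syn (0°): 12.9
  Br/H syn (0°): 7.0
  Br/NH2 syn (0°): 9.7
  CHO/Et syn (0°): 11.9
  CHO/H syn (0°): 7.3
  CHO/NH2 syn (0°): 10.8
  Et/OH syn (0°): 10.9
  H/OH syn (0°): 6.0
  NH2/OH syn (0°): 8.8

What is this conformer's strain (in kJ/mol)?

This conformer is eclipsed. H at 0° is eclipsed with CHO at 0° (7.3); Et at 120° is eclipsed with Br at 120° (12.9); NH2 at 240° is eclipsed with OH at 240° (8.8). Total 29.0 kJ/mol.

29.0 kJ/mol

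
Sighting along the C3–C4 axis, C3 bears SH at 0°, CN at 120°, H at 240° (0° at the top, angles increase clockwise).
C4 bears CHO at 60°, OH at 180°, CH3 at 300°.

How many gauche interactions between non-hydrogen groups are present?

4

Non-H gauche pairs: SH(0°)/CHO(60°); SH(0°)/CH3(300°); CN(120°)/CHO(60°); CN(120°)/OH(180°) — 4 interactions.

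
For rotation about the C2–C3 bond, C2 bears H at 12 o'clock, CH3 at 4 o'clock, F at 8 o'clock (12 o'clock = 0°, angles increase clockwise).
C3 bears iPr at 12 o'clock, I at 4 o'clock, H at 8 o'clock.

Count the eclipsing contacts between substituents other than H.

Non-H eclipsing pairs: CH3(120°)/I(120°) — 1 interaction.

1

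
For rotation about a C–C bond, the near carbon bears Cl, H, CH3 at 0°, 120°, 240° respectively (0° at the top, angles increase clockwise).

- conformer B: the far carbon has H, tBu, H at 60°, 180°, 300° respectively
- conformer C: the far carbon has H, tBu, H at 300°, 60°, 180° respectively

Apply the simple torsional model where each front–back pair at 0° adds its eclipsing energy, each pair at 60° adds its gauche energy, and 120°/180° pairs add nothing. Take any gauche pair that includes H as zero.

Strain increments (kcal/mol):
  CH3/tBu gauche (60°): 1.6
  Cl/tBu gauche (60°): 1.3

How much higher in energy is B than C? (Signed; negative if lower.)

B is staggered. CH3 at 240° is gauche with tBu at 180° (1.6). Total 1.6 kcal/mol.
C is staggered. Cl at 0° is gauche with tBu at 60° (1.3). Total 1.3 kcal/mol.
E(B) − E(C) = 1.6 − 1.3 = +0.3 kcal/mol.

+0.3 kcal/mol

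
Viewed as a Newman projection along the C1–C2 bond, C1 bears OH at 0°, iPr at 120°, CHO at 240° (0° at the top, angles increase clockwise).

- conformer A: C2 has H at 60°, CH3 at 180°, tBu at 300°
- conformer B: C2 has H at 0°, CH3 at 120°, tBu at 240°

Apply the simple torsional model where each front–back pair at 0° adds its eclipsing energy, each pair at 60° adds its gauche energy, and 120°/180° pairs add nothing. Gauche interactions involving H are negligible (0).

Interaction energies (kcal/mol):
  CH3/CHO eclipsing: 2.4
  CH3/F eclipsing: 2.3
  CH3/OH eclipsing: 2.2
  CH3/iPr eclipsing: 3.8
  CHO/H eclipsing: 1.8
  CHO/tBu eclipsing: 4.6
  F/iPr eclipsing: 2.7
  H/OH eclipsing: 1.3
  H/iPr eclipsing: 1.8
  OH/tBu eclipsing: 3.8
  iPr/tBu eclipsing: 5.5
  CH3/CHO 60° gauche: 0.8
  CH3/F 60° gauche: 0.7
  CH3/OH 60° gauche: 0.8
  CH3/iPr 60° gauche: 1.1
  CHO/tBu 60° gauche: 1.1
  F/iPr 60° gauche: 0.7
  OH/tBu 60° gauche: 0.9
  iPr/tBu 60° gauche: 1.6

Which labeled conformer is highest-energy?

A (staggered): OH(0°)/tBu(300°) gauche 0.9; iPr(120°)/CH3(180°) gauche 1.1; CHO(240°)/CH3(180°) gauche 0.8; CHO(240°)/tBu(300°) gauche 1.1 → 3.9 kcal/mol.
B (eclipsed): OH(0°)/H(0°) eclipsed 1.3; iPr(120°)/CH3(120°) eclipsed 3.8; CHO(240°)/tBu(240°) eclipsed 4.6 → 9.7 kcal/mol.
B has the highest total (9.7 kcal/mol).

B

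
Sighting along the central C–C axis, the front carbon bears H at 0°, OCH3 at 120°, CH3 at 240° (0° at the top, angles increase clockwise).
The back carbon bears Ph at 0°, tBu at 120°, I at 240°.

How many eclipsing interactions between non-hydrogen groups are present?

2

Non-H eclipsing pairs: OCH3(120°)/tBu(120°); CH3(240°)/I(240°) — 2 interactions.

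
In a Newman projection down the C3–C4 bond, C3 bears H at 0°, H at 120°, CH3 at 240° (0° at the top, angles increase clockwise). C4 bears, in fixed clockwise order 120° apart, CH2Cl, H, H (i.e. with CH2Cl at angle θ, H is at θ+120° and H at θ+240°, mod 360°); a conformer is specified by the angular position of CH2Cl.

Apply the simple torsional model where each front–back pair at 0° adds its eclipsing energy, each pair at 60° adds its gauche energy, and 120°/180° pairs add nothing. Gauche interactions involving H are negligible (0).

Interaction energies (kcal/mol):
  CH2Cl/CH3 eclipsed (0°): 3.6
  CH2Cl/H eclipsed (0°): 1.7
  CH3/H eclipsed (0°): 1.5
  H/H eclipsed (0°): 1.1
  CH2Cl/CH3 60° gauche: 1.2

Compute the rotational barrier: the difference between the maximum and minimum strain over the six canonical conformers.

CH2Cl at 0° (eclipsed): H(0°)/CH2Cl(0°) eclipsed 1.7; H(120°)/H(120°) eclipsed 1.1; CH3(240°)/H(240°) eclipsed 1.5 → 4.3 kcal/mol.
CH2Cl at 60° (staggered): no non-H gauche contacts → 0.0 kcal/mol.
CH2Cl at 120° (eclipsed): H(0°)/H(0°) eclipsed 1.1; H(120°)/CH2Cl(120°) eclipsed 1.7; CH3(240°)/H(240°) eclipsed 1.5 → 4.3 kcal/mol.
CH2Cl at 180° (staggered): CH3(240°)/CH2Cl(180°) gauche 1.2 → 1.2 kcal/mol.
CH2Cl at 240° (eclipsed): H(0°)/H(0°) eclipsed 1.1; H(120°)/H(120°) eclipsed 1.1; CH3(240°)/CH2Cl(240°) eclipsed 3.6 → 5.8 kcal/mol.
CH2Cl at 300° (staggered): CH3(240°)/CH2Cl(300°) gauche 1.2 → 1.2 kcal/mol.
Max at 240° (5.8 kcal/mol), min at 60° (0.0 kcal/mol); barrier = 5.8 kcal/mol.

5.8 kcal/mol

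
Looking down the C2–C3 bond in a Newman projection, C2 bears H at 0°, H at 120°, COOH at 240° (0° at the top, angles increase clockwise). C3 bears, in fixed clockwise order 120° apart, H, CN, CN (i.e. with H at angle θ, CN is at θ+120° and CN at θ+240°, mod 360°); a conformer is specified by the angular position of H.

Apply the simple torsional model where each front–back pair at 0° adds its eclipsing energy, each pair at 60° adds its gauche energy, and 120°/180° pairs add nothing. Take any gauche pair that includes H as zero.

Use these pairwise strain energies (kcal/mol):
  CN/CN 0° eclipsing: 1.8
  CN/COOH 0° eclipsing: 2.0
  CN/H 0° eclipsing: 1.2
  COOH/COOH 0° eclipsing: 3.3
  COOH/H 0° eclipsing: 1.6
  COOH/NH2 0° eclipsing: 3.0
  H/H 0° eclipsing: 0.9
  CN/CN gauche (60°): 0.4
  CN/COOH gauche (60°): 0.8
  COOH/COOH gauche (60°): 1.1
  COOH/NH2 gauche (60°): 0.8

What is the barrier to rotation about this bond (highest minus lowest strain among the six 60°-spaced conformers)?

3.3 kcal/mol

H at 0° (eclipsed): H(0°)/H(0°) eclipsed 0.9; H(120°)/CN(120°) eclipsed 1.2; COOH(240°)/CN(240°) eclipsed 2.0 → 4.1 kcal/mol.
H at 60° (staggered): COOH(240°)/CN(180°) gauche 0.8; COOH(240°)/CN(300°) gauche 0.8 → 1.6 kcal/mol.
H at 120° (eclipsed): H(0°)/CN(0°) eclipsed 1.2; H(120°)/H(120°) eclipsed 0.9; COOH(240°)/CN(240°) eclipsed 2.0 → 4.1 kcal/mol.
H at 180° (staggered): COOH(240°)/CN(300°) gauche 0.8 → 0.8 kcal/mol.
H at 240° (eclipsed): H(0°)/CN(0°) eclipsed 1.2; H(120°)/CN(120°) eclipsed 1.2; COOH(240°)/H(240°) eclipsed 1.6 → 4.0 kcal/mol.
H at 300° (staggered): COOH(240°)/CN(180°) gauche 0.8 → 0.8 kcal/mol.
Max at 0° (4.1 kcal/mol), min at 180° (0.8 kcal/mol); barrier = 3.3 kcal/mol.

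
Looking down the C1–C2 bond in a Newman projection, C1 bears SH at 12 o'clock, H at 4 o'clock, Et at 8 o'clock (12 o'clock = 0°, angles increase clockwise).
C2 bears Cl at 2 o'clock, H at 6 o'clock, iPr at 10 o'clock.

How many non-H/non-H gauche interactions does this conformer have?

Non-H gauche pairs: SH(0°)/Cl(60°); SH(0°)/iPr(300°); Et(240°)/iPr(300°) — 3 interactions.

3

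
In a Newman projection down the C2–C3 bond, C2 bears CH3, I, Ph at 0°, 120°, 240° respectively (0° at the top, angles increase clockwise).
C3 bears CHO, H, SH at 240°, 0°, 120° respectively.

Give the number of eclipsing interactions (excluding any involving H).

Non-H eclipsing pairs: I(120°)/SH(120°); Ph(240°)/CHO(240°) — 2 interactions.

2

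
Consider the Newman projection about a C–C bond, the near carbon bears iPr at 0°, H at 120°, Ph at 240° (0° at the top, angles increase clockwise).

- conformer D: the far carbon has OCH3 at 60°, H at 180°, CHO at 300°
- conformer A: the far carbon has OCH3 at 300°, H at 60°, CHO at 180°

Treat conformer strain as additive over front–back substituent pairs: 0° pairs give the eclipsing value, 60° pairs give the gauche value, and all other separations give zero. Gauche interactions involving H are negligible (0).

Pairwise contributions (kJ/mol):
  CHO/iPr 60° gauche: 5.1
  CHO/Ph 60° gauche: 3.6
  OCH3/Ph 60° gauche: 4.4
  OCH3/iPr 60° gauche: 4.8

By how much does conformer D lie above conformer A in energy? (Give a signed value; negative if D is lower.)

+0.7 kJ/mol

D (staggered): iPr–OCH3 gauche, iPr–CHO gauche, Ph–CHO gauche; 4.8 + 5.1 + 3.6 = 13.5 kJ/mol.
A (staggered): iPr–OCH3 gauche, Ph–OCH3 gauche, Ph–CHO gauche; 4.8 + 4.4 + 3.6 = 12.8 kJ/mol.
E(D) − E(A) = 13.5 − 12.8 = +0.7 kJ/mol.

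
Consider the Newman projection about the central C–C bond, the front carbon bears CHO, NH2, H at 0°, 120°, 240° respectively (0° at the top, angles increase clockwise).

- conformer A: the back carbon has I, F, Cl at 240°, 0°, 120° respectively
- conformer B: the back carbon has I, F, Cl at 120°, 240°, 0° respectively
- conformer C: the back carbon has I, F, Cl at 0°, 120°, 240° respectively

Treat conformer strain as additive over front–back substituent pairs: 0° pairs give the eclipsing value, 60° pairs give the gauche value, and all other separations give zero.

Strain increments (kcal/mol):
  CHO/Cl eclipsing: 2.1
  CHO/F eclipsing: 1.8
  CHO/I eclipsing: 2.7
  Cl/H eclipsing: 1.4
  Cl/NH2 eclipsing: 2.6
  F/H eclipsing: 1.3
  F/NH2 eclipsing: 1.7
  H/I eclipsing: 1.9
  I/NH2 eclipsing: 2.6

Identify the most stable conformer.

A (eclipsed): CHO(0°)/F(0°) eclipsed 1.8; NH2(120°)/Cl(120°) eclipsed 2.6; H(240°)/I(240°) eclipsed 1.9 → 6.3 kcal/mol.
B (eclipsed): CHO(0°)/Cl(0°) eclipsed 2.1; NH2(120°)/I(120°) eclipsed 2.6; H(240°)/F(240°) eclipsed 1.3 → 6.0 kcal/mol.
C (eclipsed): CHO(0°)/I(0°) eclipsed 2.7; NH2(120°)/F(120°) eclipsed 1.7; H(240°)/Cl(240°) eclipsed 1.4 → 5.8 kcal/mol.
C has the lowest total (5.8 kcal/mol).

C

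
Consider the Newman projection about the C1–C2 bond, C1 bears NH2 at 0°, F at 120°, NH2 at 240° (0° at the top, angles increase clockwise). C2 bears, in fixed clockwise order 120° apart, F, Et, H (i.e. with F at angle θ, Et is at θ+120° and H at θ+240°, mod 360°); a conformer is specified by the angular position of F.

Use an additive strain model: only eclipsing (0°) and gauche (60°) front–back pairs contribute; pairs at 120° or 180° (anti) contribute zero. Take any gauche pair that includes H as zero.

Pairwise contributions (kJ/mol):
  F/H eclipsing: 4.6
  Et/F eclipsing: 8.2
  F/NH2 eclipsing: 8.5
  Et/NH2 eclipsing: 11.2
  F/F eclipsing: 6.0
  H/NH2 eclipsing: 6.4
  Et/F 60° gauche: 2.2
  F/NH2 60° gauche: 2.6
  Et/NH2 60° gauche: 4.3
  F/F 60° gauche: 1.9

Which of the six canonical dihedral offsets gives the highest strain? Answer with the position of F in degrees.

F at 0° (eclipsed): NH2(0°)/F(0°) eclipsed 8.5; F(120°)/Et(120°) eclipsed 8.2; NH2(240°)/H(240°) eclipsed 6.4 → 23.1 kJ/mol.
F at 60° (staggered): NH2(0°)/F(60°) gauche 2.6; F(120°)/F(60°) gauche 1.9; F(120°)/Et(180°) gauche 2.2; NH2(240°)/Et(180°) gauche 4.3 → 11.0 kJ/mol.
F at 120° (eclipsed): NH2(0°)/H(0°) eclipsed 6.4; F(120°)/F(120°) eclipsed 6.0; NH2(240°)/Et(240°) eclipsed 11.2 → 23.6 kJ/mol.
F at 180° (staggered): NH2(0°)/Et(300°) gauche 4.3; F(120°)/F(180°) gauche 1.9; NH2(240°)/F(180°) gauche 2.6; NH2(240°)/Et(300°) gauche 4.3 → 13.1 kJ/mol.
F at 240° (eclipsed): NH2(0°)/Et(0°) eclipsed 11.2; F(120°)/H(120°) eclipsed 4.6; NH2(240°)/F(240°) eclipsed 8.5 → 24.3 kJ/mol.
F at 300° (staggered): NH2(0°)/F(300°) gauche 2.6; NH2(0°)/Et(60°) gauche 4.3; F(120°)/Et(60°) gauche 2.2; NH2(240°)/F(300°) gauche 2.6 → 11.7 kJ/mol.
The maximum (24.3 kJ/mol) occurs with F at 240°.

240°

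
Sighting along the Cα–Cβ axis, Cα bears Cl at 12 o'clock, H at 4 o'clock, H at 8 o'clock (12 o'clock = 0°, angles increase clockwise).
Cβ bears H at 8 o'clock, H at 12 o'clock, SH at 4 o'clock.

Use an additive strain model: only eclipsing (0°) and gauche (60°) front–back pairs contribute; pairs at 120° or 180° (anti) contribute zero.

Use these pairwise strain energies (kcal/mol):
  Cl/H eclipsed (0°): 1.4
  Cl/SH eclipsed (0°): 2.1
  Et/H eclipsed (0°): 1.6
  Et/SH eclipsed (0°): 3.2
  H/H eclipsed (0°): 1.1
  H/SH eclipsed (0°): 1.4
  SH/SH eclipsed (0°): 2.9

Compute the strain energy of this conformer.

3.9 kcal/mol

This conformer (eclipsed): Cl–H eclipsed, H–SH eclipsed, H–H eclipsed; 1.4 + 1.4 + 1.1 = 3.9 kcal/mol.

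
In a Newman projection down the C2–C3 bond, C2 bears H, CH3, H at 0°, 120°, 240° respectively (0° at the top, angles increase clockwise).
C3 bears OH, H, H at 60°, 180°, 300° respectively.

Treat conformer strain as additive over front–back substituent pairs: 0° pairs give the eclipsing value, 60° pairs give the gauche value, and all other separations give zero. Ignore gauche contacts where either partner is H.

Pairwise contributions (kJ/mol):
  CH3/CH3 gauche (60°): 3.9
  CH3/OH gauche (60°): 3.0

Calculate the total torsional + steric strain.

This conformer (staggered): CH3(120°)/OH(60°) gauche 3.0 → 3.0 kJ/mol.

3.0 kJ/mol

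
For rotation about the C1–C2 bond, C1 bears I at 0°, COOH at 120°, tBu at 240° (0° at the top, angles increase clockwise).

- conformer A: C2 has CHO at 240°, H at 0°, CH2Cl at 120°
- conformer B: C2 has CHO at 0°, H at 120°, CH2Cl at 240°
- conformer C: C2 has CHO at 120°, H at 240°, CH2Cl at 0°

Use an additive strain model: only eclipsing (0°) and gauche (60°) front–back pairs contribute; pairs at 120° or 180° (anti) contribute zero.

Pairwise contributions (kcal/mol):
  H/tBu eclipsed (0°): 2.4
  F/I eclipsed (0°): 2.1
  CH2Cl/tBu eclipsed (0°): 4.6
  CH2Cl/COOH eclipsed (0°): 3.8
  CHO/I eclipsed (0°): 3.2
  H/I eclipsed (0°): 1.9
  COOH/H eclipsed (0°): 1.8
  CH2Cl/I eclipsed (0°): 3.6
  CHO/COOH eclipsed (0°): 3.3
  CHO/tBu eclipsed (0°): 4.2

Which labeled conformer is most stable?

A (eclipsed): I(0°)/H(0°) eclipsed 1.9; COOH(120°)/CH2Cl(120°) eclipsed 3.8; tBu(240°)/CHO(240°) eclipsed 4.2 → 9.9 kcal/mol.
B (eclipsed): I(0°)/CHO(0°) eclipsed 3.2; COOH(120°)/H(120°) eclipsed 1.8; tBu(240°)/CH2Cl(240°) eclipsed 4.6 → 9.6 kcal/mol.
C (eclipsed): I(0°)/CH2Cl(0°) eclipsed 3.6; COOH(120°)/CHO(120°) eclipsed 3.3; tBu(240°)/H(240°) eclipsed 2.4 → 9.3 kcal/mol.
C has the lowest total (9.3 kcal/mol).

C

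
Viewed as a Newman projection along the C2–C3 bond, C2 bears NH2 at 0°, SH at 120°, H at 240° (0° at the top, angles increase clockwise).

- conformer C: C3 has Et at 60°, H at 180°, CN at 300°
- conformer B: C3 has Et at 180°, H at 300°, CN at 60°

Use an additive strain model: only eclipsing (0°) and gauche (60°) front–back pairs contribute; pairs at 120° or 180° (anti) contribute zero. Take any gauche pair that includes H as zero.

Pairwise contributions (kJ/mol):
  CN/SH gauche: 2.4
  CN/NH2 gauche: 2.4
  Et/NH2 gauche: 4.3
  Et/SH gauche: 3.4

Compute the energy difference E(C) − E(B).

C is staggered. NH2 at 0° is gauche with Et at 60° (4.3); NH2 at 0° is gauche with CN at 300° (2.4); SH at 120° is gauche with Et at 60° (3.4). Total 10.1 kJ/mol.
B is staggered. NH2 at 0° is gauche with CN at 60° (2.4); SH at 120° is gauche with Et at 180° (3.4); SH at 120° is gauche with CN at 60° (2.4). Total 8.2 kJ/mol.
E(C) − E(B) = 10.1 − 8.2 = +1.9 kJ/mol.

+1.9 kJ/mol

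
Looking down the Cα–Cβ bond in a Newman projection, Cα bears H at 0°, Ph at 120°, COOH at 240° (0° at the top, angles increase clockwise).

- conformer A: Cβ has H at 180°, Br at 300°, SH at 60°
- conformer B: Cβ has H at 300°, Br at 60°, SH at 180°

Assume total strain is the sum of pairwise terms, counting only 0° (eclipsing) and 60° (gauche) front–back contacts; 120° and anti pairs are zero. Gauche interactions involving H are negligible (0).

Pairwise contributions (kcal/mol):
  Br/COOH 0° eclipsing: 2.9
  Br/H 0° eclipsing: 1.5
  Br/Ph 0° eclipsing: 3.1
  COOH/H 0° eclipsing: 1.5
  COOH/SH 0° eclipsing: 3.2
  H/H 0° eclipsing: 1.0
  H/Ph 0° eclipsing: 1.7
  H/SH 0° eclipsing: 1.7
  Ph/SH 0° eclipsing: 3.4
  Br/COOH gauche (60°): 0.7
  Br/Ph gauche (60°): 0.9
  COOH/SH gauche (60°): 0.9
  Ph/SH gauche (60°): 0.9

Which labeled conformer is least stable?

A is staggered. Ph at 120° is gauche with SH at 60° (0.9); COOH at 240° is gauche with Br at 300° (0.7). Total 1.6 kcal/mol.
B is staggered. Ph at 120° is gauche with Br at 60° (0.9); Ph at 120° is gauche with SH at 180° (0.9); COOH at 240° is gauche with SH at 180° (0.9). Total 2.7 kcal/mol.
B has the highest total (2.7 kcal/mol).

B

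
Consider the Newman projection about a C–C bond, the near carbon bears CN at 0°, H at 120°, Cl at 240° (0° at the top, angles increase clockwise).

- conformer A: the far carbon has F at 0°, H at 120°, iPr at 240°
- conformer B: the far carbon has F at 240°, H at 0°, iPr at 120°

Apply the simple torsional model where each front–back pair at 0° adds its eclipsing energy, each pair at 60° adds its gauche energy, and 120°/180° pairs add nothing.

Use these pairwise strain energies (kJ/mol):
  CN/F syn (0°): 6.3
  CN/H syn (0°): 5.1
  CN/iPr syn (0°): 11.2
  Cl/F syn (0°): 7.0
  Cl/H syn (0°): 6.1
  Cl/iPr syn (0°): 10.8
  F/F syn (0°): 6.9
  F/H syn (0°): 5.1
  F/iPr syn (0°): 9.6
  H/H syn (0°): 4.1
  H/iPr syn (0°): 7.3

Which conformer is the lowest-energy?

B

A (eclipsed): CN–F eclipsed, H–H eclipsed, Cl–iPr eclipsed; 6.3 + 4.1 + 10.8 = 21.2 kJ/mol.
B (eclipsed): CN–H eclipsed, H–iPr eclipsed, Cl–F eclipsed; 5.1 + 7.3 + 7.0 = 19.4 kJ/mol.
B has the lowest total (19.4 kJ/mol).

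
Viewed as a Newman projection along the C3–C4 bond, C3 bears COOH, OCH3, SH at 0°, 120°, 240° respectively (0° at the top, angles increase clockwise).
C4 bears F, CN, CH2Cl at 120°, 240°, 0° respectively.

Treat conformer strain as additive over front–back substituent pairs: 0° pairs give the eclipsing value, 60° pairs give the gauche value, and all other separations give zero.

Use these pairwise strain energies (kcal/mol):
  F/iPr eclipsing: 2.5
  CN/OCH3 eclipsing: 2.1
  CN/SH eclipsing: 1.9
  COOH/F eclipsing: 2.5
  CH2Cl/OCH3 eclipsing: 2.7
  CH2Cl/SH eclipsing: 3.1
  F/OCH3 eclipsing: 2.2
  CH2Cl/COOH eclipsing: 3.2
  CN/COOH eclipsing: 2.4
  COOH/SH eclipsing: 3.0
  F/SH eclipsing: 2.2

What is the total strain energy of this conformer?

7.3 kcal/mol

This conformer (eclipsed): COOH–CH2Cl eclipsed, OCH3–F eclipsed, SH–CN eclipsed; 3.2 + 2.2 + 1.9 = 7.3 kcal/mol.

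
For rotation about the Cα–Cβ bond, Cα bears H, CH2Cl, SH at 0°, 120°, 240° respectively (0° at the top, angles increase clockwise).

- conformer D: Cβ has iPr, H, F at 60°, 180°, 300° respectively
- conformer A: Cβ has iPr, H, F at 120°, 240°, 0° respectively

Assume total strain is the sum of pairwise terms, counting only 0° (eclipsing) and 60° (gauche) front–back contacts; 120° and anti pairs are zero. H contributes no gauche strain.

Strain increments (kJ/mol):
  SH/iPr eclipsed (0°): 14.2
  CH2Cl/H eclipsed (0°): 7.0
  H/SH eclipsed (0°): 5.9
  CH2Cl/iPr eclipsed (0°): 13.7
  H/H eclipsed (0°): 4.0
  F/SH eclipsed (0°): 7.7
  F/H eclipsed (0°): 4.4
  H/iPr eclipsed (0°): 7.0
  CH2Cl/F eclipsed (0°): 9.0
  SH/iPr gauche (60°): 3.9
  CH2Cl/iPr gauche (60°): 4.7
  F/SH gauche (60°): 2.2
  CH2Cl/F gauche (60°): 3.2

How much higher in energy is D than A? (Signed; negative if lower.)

D (staggered): CH2Cl(120°)/iPr(60°) gauche 4.7; SH(240°)/F(300°) gauche 2.2 → 6.9 kJ/mol.
A (eclipsed): H(0°)/F(0°) eclipsed 4.4; CH2Cl(120°)/iPr(120°) eclipsed 13.7; SH(240°)/H(240°) eclipsed 5.9 → 24.0 kJ/mol.
E(D) − E(A) = 6.9 − 24.0 = -17.1 kJ/mol.

-17.1 kJ/mol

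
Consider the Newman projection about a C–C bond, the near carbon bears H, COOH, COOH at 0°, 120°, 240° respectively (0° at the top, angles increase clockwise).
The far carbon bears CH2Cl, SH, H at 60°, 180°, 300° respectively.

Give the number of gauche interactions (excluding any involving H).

3

Non-H gauche pairs: COOH(120°)/CH2Cl(60°); COOH(120°)/SH(180°); COOH(240°)/SH(180°) — 3 interactions.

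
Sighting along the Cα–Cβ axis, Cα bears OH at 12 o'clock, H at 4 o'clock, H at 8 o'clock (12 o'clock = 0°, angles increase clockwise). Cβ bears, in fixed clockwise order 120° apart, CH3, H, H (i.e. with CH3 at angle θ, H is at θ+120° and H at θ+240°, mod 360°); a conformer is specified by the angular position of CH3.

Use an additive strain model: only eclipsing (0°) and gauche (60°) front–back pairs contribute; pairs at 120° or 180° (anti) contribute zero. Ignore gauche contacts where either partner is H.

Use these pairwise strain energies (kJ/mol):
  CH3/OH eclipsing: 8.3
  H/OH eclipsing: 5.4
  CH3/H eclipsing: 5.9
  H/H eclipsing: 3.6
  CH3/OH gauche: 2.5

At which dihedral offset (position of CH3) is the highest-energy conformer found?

CH3 at 0° (eclipsed): OH–CH3 eclipsed, H–H eclipsed, H–H eclipsed; 8.3 + 3.6 + 3.6 = 15.5 kJ/mol.
CH3 at 60° (staggered): OH–CH3 gauche; 2.5 = 2.5 kJ/mol.
CH3 at 120° (eclipsed): OH–H eclipsed, H–CH3 eclipsed, H–H eclipsed; 5.4 + 5.9 + 3.6 = 14.9 kJ/mol.
CH3 at 180° (staggered): no non-H gauche contacts → 0.0 kJ/mol.
CH3 at 240° (eclipsed): OH–H eclipsed, H–H eclipsed, H–CH3 eclipsed; 5.4 + 3.6 + 5.9 = 14.9 kJ/mol.
CH3 at 300° (staggered): OH–CH3 gauche; 2.5 = 2.5 kJ/mol.
The maximum (15.5 kJ/mol) occurs with CH3 at 0°.

0°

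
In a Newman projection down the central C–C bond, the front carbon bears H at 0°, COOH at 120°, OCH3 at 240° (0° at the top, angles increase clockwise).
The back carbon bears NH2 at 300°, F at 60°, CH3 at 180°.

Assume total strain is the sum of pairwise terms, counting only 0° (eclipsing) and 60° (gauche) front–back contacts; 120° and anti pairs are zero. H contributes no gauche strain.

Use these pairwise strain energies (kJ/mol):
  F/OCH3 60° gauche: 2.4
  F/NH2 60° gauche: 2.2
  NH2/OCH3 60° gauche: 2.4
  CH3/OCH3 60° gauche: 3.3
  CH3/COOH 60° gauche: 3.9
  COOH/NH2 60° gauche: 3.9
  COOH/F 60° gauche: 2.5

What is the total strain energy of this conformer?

This conformer (staggered): COOH–F gauche, COOH–CH3 gauche, OCH3–NH2 gauche, OCH3–CH3 gauche; 2.5 + 3.9 + 2.4 + 3.3 = 12.1 kJ/mol.

12.1 kJ/mol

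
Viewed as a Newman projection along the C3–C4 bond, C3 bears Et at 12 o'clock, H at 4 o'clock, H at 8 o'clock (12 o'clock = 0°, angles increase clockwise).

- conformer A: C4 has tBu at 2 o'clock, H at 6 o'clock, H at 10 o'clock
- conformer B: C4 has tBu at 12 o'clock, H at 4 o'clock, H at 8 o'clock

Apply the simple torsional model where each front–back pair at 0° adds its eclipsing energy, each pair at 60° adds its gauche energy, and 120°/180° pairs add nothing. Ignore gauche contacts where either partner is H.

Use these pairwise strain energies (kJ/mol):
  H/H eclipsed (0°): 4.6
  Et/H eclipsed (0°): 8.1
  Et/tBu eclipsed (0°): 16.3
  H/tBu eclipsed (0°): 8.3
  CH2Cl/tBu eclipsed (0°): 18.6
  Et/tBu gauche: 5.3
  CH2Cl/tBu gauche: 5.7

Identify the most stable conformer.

A is staggered. Et at 0° is gauche with tBu at 60° (5.3). Total 5.3 kJ/mol.
B is eclipsed. Et at 0° is eclipsed with tBu at 0° (16.3); H at 120° is eclipsed with H at 120° (4.6); H at 240° is eclipsed with H at 240° (4.6). Total 25.5 kJ/mol.
A has the lowest total (5.3 kJ/mol).

A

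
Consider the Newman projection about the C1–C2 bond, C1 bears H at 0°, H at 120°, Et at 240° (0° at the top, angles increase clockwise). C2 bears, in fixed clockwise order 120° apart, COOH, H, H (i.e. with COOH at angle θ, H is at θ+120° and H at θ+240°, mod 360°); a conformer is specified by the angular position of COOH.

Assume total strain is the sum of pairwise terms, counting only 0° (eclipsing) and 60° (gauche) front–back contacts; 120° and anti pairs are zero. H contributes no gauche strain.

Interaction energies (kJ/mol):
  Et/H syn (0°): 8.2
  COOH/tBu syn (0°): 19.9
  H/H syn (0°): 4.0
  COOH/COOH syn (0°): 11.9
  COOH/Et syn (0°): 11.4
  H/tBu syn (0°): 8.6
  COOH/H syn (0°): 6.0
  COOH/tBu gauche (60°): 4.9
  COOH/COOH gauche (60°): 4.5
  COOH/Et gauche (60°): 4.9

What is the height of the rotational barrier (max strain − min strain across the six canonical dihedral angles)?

19.4 kJ/mol

COOH at 0° (eclipsed): H(0°)/COOH(0°) eclipsed 6.0; H(120°)/H(120°) eclipsed 4.0; Et(240°)/H(240°) eclipsed 8.2 → 18.2 kJ/mol.
COOH at 60° (staggered): no non-H gauche contacts → 0.0 kJ/mol.
COOH at 120° (eclipsed): H(0°)/H(0°) eclipsed 4.0; H(120°)/COOH(120°) eclipsed 6.0; Et(240°)/H(240°) eclipsed 8.2 → 18.2 kJ/mol.
COOH at 180° (staggered): Et(240°)/COOH(180°) gauche 4.9 → 4.9 kJ/mol.
COOH at 240° (eclipsed): H(0°)/H(0°) eclipsed 4.0; H(120°)/H(120°) eclipsed 4.0; Et(240°)/COOH(240°) eclipsed 11.4 → 19.4 kJ/mol.
COOH at 300° (staggered): Et(240°)/COOH(300°) gauche 4.9 → 4.9 kJ/mol.
Max at 240° (19.4 kJ/mol), min at 60° (0.0 kJ/mol); barrier = 19.4 kJ/mol.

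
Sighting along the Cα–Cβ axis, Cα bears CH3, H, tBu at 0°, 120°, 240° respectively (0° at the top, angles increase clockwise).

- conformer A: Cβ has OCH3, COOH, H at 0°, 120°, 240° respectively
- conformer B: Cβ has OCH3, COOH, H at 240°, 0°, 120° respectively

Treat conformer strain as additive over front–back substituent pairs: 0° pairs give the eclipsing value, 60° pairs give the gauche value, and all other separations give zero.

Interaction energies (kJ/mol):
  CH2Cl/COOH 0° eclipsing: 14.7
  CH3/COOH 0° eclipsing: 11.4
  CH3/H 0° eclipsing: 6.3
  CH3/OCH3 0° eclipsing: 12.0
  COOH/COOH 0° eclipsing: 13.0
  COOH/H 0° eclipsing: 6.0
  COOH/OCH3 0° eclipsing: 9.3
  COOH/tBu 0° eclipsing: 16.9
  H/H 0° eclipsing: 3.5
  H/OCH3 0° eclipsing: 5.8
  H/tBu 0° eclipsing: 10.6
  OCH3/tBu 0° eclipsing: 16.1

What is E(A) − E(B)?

A is eclipsed. CH3 at 0° is eclipsed with OCH3 at 0° (12.0); H at 120° is eclipsed with COOH at 120° (6.0); tBu at 240° is eclipsed with H at 240° (10.6). Total 28.6 kJ/mol.
B is eclipsed. CH3 at 0° is eclipsed with COOH at 0° (11.4); H at 120° is eclipsed with H at 120° (3.5); tBu at 240° is eclipsed with OCH3 at 240° (16.1). Total 31.0 kJ/mol.
E(A) − E(B) = 28.6 − 31.0 = -2.4 kJ/mol.

-2.4 kJ/mol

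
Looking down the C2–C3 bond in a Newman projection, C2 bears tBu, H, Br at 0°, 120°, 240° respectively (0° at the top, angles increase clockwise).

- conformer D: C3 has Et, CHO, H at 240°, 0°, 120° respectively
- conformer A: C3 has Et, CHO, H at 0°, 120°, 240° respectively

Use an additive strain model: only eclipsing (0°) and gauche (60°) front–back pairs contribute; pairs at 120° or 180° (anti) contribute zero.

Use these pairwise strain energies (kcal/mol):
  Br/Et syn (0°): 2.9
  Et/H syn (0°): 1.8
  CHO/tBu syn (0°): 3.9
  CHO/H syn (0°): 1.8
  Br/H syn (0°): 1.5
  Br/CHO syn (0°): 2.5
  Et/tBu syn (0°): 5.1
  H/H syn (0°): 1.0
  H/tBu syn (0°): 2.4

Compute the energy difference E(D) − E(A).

D is eclipsed. tBu at 0° is eclipsed with CHO at 0° (3.9); H at 120° is eclipsed with H at 120° (1.0); Br at 240° is eclipsed with Et at 240° (2.9). Total 7.8 kcal/mol.
A is eclipsed. tBu at 0° is eclipsed with Et at 0° (5.1); H at 120° is eclipsed with CHO at 120° (1.8); Br at 240° is eclipsed with H at 240° (1.5). Total 8.4 kcal/mol.
E(D) − E(A) = 7.8 − 8.4 = -0.6 kcal/mol.

-0.6 kcal/mol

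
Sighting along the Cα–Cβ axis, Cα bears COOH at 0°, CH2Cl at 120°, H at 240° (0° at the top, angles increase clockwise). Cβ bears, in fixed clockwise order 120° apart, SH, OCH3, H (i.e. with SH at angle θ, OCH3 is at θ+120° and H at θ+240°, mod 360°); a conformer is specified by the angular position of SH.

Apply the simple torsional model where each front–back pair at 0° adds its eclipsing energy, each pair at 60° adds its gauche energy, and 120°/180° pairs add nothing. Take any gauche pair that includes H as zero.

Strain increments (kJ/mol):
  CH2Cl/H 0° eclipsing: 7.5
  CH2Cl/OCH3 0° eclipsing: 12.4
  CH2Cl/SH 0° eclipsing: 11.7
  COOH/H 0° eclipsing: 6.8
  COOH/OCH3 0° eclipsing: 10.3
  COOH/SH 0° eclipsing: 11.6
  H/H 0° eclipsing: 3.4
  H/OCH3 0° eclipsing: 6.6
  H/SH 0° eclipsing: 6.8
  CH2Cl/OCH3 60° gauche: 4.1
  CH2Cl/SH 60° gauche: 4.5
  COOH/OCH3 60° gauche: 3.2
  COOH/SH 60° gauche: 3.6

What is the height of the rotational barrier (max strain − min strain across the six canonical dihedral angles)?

SH at 0° (eclipsed): COOH–SH eclipsed, CH2Cl–OCH3 eclipsed, H–H eclipsed; 11.6 + 12.4 + 3.4 = 27.4 kJ/mol.
SH at 60° (staggered): COOH–SH gauche, CH2Cl–SH gauche, CH2Cl–OCH3 gauche; 3.6 + 4.5 + 4.1 = 12.2 kJ/mol.
SH at 120° (eclipsed): COOH–H eclipsed, CH2Cl–SH eclipsed, H–OCH3 eclipsed; 6.8 + 11.7 + 6.6 = 25.1 kJ/mol.
SH at 180° (staggered): COOH–OCH3 gauche, CH2Cl–SH gauche; 3.2 + 4.5 = 7.7 kJ/mol.
SH at 240° (eclipsed): COOH–OCH3 eclipsed, CH2Cl–H eclipsed, H–SH eclipsed; 10.3 + 7.5 + 6.8 = 24.6 kJ/mol.
SH at 300° (staggered): COOH–SH gauche, COOH–OCH3 gauche, CH2Cl–OCH3 gauche; 3.6 + 3.2 + 4.1 = 10.9 kJ/mol.
Max at 0° (27.4 kJ/mol), min at 180° (7.7 kJ/mol); barrier = 19.7 kJ/mol.

19.7 kJ/mol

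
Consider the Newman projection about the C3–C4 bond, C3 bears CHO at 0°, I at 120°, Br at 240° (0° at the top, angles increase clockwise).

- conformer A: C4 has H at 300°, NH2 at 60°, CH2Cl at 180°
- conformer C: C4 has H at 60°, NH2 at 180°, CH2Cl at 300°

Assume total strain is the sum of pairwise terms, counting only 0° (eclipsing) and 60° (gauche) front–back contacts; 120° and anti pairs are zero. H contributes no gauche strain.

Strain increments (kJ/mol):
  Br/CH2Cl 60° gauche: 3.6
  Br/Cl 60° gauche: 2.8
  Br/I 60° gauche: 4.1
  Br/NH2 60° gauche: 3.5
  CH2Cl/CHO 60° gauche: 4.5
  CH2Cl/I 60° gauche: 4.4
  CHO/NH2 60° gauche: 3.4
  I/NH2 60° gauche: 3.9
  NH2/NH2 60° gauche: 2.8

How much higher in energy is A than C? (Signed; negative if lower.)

-0.2 kJ/mol

A (staggered): CHO–NH2 gauche, I–NH2 gauche, I–CH2Cl gauche, Br–CH2Cl gauche; 3.4 + 3.9 + 4.4 + 3.6 = 15.3 kJ/mol.
C (staggered): CHO–CH2Cl gauche, I–NH2 gauche, Br–NH2 gauche, Br–CH2Cl gauche; 4.5 + 3.9 + 3.5 + 3.6 = 15.5 kJ/mol.
E(A) − E(C) = 15.3 − 15.5 = -0.2 kJ/mol.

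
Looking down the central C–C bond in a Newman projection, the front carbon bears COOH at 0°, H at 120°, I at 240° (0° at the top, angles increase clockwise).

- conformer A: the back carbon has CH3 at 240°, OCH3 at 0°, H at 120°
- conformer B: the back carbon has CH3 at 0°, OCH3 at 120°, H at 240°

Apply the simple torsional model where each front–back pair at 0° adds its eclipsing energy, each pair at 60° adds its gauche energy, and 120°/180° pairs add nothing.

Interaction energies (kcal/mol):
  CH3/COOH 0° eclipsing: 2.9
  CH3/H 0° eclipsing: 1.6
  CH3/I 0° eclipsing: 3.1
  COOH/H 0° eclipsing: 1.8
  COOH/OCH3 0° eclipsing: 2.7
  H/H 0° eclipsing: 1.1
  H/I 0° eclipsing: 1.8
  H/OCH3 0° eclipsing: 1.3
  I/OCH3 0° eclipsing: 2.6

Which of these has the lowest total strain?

B

A is eclipsed. COOH at 0° is eclipsed with OCH3 at 0° (2.7); H at 120° is eclipsed with H at 120° (1.1); I at 240° is eclipsed with CH3 at 240° (3.1). Total 6.9 kcal/mol.
B is eclipsed. COOH at 0° is eclipsed with CH3 at 0° (2.9); H at 120° is eclipsed with OCH3 at 120° (1.3); I at 240° is eclipsed with H at 240° (1.8). Total 6.0 kcal/mol.
B has the lowest total (6.0 kcal/mol).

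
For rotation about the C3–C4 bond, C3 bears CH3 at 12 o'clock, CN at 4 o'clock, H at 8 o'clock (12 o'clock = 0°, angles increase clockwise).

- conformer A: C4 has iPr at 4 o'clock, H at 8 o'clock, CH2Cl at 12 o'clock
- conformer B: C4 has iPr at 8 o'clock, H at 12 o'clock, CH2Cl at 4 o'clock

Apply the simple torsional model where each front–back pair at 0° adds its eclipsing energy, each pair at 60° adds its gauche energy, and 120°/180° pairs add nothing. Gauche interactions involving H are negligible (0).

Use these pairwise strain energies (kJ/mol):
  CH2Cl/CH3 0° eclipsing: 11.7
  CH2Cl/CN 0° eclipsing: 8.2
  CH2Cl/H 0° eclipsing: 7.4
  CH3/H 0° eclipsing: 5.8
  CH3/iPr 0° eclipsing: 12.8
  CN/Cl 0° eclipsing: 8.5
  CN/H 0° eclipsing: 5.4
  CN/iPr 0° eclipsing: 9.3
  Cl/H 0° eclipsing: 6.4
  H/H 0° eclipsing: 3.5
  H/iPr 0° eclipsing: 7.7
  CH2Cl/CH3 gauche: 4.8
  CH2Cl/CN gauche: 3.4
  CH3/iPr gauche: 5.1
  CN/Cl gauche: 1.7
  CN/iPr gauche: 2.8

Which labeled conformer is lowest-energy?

B

A (eclipsed): CH3–CH2Cl eclipsed, CN–iPr eclipsed, H–H eclipsed; 11.7 + 9.3 + 3.5 = 24.5 kJ/mol.
B (eclipsed): CH3–H eclipsed, CN–CH2Cl eclipsed, H–iPr eclipsed; 5.8 + 8.2 + 7.7 = 21.7 kJ/mol.
B has the lowest total (21.7 kJ/mol).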